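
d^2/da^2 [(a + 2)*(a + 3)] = 2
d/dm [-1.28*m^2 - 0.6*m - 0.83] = -2.56*m - 0.6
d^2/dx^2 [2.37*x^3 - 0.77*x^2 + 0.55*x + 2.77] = 14.22*x - 1.54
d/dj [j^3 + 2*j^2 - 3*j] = 3*j^2 + 4*j - 3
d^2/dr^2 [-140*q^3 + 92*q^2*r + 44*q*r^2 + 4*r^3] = 88*q + 24*r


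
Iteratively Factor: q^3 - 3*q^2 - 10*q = (q - 5)*(q^2 + 2*q) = (q - 5)*(q + 2)*(q)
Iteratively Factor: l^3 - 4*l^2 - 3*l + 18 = (l - 3)*(l^2 - l - 6) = (l - 3)*(l + 2)*(l - 3)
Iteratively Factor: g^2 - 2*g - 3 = (g - 3)*(g + 1)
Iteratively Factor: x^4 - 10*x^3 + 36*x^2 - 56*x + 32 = (x - 4)*(x^3 - 6*x^2 + 12*x - 8) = (x - 4)*(x - 2)*(x^2 - 4*x + 4) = (x - 4)*(x - 2)^2*(x - 2)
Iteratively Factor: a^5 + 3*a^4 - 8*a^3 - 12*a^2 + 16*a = (a + 4)*(a^4 - a^3 - 4*a^2 + 4*a) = (a - 2)*(a + 4)*(a^3 + a^2 - 2*a) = (a - 2)*(a - 1)*(a + 4)*(a^2 + 2*a) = (a - 2)*(a - 1)*(a + 2)*(a + 4)*(a)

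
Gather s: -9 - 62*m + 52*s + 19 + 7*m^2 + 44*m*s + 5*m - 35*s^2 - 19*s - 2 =7*m^2 - 57*m - 35*s^2 + s*(44*m + 33) + 8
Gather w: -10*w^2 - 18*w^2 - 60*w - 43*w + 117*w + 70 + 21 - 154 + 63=-28*w^2 + 14*w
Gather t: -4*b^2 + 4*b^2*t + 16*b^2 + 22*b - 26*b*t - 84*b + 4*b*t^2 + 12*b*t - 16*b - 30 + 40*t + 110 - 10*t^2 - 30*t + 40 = 12*b^2 - 78*b + t^2*(4*b - 10) + t*(4*b^2 - 14*b + 10) + 120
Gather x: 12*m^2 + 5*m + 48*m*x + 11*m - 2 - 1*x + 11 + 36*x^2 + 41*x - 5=12*m^2 + 16*m + 36*x^2 + x*(48*m + 40) + 4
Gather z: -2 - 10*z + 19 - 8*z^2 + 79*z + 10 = -8*z^2 + 69*z + 27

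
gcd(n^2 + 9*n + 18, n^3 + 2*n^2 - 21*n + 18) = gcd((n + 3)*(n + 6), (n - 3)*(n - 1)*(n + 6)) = n + 6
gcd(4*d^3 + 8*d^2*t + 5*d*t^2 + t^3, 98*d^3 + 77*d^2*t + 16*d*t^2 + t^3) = 2*d + t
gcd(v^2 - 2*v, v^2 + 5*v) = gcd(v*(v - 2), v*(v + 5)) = v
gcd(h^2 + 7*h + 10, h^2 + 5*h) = h + 5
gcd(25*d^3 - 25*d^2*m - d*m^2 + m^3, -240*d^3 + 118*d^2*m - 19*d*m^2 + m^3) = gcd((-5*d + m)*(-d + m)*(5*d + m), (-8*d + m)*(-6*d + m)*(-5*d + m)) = 5*d - m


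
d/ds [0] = 0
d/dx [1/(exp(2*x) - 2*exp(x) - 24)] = 2*(1 - exp(x))*exp(x)/(-exp(2*x) + 2*exp(x) + 24)^2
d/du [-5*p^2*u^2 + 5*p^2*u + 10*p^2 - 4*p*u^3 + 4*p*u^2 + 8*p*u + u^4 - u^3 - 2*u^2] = -10*p^2*u + 5*p^2 - 12*p*u^2 + 8*p*u + 8*p + 4*u^3 - 3*u^2 - 4*u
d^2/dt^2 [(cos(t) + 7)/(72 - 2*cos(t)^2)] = (-8*(cos(t) + 7)*sin(t)^2*cos(t)^2 + (cos(t)^2 - 36)^2*cos(t) - 2*(cos(t)^2 - 36)*(7*cos(2*t) + cos(3*t)))/(2*(cos(t)^2 - 36)^3)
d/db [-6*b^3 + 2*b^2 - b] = -18*b^2 + 4*b - 1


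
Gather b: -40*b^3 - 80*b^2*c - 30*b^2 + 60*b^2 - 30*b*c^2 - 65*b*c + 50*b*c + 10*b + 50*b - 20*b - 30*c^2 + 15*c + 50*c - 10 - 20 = -40*b^3 + b^2*(30 - 80*c) + b*(-30*c^2 - 15*c + 40) - 30*c^2 + 65*c - 30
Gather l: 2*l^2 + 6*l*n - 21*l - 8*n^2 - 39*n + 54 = 2*l^2 + l*(6*n - 21) - 8*n^2 - 39*n + 54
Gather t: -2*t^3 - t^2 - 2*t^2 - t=-2*t^3 - 3*t^2 - t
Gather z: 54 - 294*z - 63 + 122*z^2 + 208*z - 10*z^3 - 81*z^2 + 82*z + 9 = -10*z^3 + 41*z^2 - 4*z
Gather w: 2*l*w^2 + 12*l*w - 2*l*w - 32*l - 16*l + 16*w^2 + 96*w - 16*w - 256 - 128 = -48*l + w^2*(2*l + 16) + w*(10*l + 80) - 384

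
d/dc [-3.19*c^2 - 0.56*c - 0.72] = -6.38*c - 0.56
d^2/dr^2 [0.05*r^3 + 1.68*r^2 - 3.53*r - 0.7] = 0.3*r + 3.36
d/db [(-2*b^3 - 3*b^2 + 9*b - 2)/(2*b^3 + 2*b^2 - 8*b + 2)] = (b^4 - 2*b^3 + 3*b^2 - 2*b + 1)/(2*(b^6 + 2*b^5 - 7*b^4 - 6*b^3 + 18*b^2 - 8*b + 1))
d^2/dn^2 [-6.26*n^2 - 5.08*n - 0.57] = -12.5200000000000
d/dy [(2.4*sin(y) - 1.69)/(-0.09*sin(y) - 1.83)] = -4.5441*cos(y)/(0.09*sin(y) + 1.83)^2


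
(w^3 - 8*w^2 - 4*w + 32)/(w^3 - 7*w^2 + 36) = (w^2 - 10*w + 16)/(w^2 - 9*w + 18)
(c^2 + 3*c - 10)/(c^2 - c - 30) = (c - 2)/(c - 6)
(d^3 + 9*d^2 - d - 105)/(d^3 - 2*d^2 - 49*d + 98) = (d^2 + 2*d - 15)/(d^2 - 9*d + 14)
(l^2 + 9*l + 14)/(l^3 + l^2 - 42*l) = (l + 2)/(l*(l - 6))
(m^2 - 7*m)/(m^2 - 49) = m/(m + 7)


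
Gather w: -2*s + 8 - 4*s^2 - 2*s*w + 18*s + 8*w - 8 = -4*s^2 + 16*s + w*(8 - 2*s)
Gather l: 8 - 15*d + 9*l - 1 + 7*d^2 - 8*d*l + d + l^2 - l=7*d^2 - 14*d + l^2 + l*(8 - 8*d) + 7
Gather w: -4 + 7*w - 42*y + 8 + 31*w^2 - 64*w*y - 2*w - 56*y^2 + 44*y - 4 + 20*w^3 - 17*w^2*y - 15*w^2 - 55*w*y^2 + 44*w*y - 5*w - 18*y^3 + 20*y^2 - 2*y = 20*w^3 + w^2*(16 - 17*y) + w*(-55*y^2 - 20*y) - 18*y^3 - 36*y^2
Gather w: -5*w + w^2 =w^2 - 5*w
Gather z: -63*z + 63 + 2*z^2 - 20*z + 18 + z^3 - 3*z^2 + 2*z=z^3 - z^2 - 81*z + 81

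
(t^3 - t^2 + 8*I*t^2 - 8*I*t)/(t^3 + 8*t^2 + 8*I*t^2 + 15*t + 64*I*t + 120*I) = t*(t - 1)/(t^2 + 8*t + 15)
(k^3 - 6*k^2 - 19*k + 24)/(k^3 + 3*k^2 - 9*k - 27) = (k^2 - 9*k + 8)/(k^2 - 9)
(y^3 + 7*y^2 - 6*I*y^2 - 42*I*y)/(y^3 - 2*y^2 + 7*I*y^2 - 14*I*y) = (y^2 + y*(7 - 6*I) - 42*I)/(y^2 + y*(-2 + 7*I) - 14*I)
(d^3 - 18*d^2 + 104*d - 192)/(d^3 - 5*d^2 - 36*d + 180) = (d^2 - 12*d + 32)/(d^2 + d - 30)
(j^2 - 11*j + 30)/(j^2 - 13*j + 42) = (j - 5)/(j - 7)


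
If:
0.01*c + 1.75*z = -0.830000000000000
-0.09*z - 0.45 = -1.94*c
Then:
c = 0.21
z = -0.48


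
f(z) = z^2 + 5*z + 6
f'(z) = 2*z + 5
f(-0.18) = 5.13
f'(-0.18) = 4.64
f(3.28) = 33.16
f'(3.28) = 11.56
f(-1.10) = 1.71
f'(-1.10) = 2.80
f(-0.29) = 4.63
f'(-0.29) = 4.42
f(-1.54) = 0.67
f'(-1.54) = 1.92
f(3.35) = 33.97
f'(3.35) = 11.70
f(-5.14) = 6.72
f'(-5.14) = -5.28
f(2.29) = 22.69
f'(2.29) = 9.58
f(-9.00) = 42.00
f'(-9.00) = -13.00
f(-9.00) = 42.00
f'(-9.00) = -13.00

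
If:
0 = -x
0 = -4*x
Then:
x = 0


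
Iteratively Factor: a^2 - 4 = (a - 2)*(a + 2)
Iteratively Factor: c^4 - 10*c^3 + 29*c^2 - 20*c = (c - 4)*(c^3 - 6*c^2 + 5*c) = (c - 5)*(c - 4)*(c^2 - c) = c*(c - 5)*(c - 4)*(c - 1)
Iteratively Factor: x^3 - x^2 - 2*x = (x - 2)*(x^2 + x) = x*(x - 2)*(x + 1)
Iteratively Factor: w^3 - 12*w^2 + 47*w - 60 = (w - 3)*(w^2 - 9*w + 20) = (w - 4)*(w - 3)*(w - 5)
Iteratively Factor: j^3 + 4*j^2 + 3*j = (j + 1)*(j^2 + 3*j) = (j + 1)*(j + 3)*(j)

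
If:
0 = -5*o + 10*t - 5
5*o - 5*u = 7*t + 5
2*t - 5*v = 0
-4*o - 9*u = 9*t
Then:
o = 27/28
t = 55/56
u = -79/56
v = 11/28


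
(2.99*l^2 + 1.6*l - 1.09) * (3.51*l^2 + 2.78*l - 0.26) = 10.4949*l^4 + 13.9282*l^3 - 0.1553*l^2 - 3.4462*l + 0.2834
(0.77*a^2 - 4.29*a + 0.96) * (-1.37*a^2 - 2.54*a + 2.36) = -1.0549*a^4 + 3.9215*a^3 + 11.3986*a^2 - 12.5628*a + 2.2656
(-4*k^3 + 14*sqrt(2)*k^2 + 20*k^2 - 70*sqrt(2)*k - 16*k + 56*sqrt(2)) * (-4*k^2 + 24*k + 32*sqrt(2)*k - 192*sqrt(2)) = 16*k^5 - 184*sqrt(2)*k^4 - 176*k^4 + 1440*k^3 + 2024*sqrt(2)*k^3 - 10240*k^2 - 6256*sqrt(2)*k^2 + 4416*sqrt(2)*k + 30464*k - 21504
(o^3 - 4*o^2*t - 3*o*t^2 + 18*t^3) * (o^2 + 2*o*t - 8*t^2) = o^5 - 2*o^4*t - 19*o^3*t^2 + 44*o^2*t^3 + 60*o*t^4 - 144*t^5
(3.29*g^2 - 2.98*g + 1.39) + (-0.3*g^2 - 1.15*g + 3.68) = 2.99*g^2 - 4.13*g + 5.07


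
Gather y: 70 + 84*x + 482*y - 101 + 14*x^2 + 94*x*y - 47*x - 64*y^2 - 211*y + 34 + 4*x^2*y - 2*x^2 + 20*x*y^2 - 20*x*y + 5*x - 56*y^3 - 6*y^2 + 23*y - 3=12*x^2 + 42*x - 56*y^3 + y^2*(20*x - 70) + y*(4*x^2 + 74*x + 294)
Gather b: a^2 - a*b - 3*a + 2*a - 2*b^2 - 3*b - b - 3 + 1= a^2 - a - 2*b^2 + b*(-a - 4) - 2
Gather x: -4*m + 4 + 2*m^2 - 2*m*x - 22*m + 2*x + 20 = 2*m^2 - 26*m + x*(2 - 2*m) + 24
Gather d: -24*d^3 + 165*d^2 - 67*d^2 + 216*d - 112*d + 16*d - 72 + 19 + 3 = -24*d^3 + 98*d^2 + 120*d - 50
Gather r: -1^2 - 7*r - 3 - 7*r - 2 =-14*r - 6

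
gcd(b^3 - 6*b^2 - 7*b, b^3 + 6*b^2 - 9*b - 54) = 1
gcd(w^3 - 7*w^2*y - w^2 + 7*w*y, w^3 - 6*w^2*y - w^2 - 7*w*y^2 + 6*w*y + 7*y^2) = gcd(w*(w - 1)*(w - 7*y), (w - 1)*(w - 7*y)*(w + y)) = -w^2 + 7*w*y + w - 7*y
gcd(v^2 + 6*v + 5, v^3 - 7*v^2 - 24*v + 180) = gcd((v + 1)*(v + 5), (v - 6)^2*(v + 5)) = v + 5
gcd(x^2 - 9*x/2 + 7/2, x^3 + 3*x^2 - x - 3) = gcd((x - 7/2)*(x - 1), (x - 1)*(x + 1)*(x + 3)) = x - 1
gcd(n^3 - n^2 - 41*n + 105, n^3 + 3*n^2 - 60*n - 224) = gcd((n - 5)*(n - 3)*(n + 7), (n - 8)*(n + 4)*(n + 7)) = n + 7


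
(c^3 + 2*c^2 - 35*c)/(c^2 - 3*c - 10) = c*(c + 7)/(c + 2)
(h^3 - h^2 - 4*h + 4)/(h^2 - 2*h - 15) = (-h^3 + h^2 + 4*h - 4)/(-h^2 + 2*h + 15)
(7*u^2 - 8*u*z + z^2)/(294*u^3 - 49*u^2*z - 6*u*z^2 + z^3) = (-u + z)/(-42*u^2 + u*z + z^2)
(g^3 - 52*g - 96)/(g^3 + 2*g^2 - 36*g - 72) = (g - 8)/(g - 6)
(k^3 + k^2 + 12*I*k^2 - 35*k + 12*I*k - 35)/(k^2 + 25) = (k^2 + k*(1 + 7*I) + 7*I)/(k - 5*I)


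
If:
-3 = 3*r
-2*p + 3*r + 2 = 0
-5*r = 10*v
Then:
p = -1/2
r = -1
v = 1/2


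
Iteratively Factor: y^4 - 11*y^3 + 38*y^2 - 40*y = (y - 5)*(y^3 - 6*y^2 + 8*y) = y*(y - 5)*(y^2 - 6*y + 8) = y*(y - 5)*(y - 4)*(y - 2)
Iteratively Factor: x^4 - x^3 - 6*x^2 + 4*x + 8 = (x - 2)*(x^3 + x^2 - 4*x - 4) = (x - 2)*(x + 2)*(x^2 - x - 2) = (x - 2)*(x + 1)*(x + 2)*(x - 2)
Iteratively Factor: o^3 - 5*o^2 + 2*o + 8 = (o - 2)*(o^2 - 3*o - 4) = (o - 2)*(o + 1)*(o - 4)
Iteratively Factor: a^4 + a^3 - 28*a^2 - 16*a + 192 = (a + 4)*(a^3 - 3*a^2 - 16*a + 48) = (a - 4)*(a + 4)*(a^2 + a - 12) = (a - 4)*(a - 3)*(a + 4)*(a + 4)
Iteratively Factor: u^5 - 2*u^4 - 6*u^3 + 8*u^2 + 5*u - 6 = (u + 2)*(u^4 - 4*u^3 + 2*u^2 + 4*u - 3) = (u + 1)*(u + 2)*(u^3 - 5*u^2 + 7*u - 3) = (u - 1)*(u + 1)*(u + 2)*(u^2 - 4*u + 3) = (u - 3)*(u - 1)*(u + 1)*(u + 2)*(u - 1)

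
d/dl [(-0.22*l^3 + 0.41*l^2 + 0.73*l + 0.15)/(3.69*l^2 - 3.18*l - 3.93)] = (-0.8118*l^4 + 1.3992*l^3 - 1.4037*l^2 - 4.3296*l - 2.3919)/(13.6161*l^4 - 23.4684*l^3 - 18.891*l^2 + 24.9948*l + 15.4449)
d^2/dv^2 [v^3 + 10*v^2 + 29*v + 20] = 6*v + 20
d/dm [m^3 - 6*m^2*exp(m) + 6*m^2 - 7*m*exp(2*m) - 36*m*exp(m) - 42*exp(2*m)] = -6*m^2*exp(m) + 3*m^2 - 14*m*exp(2*m) - 48*m*exp(m) + 12*m - 91*exp(2*m) - 36*exp(m)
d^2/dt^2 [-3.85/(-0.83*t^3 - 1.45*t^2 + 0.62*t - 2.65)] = (-(19.173*t + 11.165)*(0.83*t^3 + 1.45*t^2 - 0.62*t + 2.65) + 3.85*(2.49*t^2 + 2.9*t - 0.62)*(4.98*t^2 + 5.8*t - 1.24))/(0.83*t^3 + 1.45*t^2 - 0.62*t + 2.65)^3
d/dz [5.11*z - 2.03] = 5.11000000000000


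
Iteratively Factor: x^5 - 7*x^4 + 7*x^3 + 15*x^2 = (x)*(x^4 - 7*x^3 + 7*x^2 + 15*x) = x*(x - 5)*(x^3 - 2*x^2 - 3*x) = x*(x - 5)*(x - 3)*(x^2 + x) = x*(x - 5)*(x - 3)*(x + 1)*(x)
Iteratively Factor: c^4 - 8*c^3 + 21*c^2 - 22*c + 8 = (c - 2)*(c^3 - 6*c^2 + 9*c - 4) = (c - 2)*(c - 1)*(c^2 - 5*c + 4) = (c - 4)*(c - 2)*(c - 1)*(c - 1)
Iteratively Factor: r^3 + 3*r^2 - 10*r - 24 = (r - 3)*(r^2 + 6*r + 8) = (r - 3)*(r + 4)*(r + 2)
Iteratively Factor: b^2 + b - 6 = (b + 3)*(b - 2)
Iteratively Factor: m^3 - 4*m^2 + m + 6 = (m - 3)*(m^2 - m - 2) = (m - 3)*(m + 1)*(m - 2)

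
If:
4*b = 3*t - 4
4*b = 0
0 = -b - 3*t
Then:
No Solution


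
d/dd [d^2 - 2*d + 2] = 2*d - 2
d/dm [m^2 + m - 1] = 2*m + 1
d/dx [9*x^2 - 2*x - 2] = 18*x - 2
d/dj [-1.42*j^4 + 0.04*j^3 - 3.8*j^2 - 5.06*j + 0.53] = -5.68*j^3 + 0.12*j^2 - 7.6*j - 5.06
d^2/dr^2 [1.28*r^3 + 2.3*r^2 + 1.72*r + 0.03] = 7.68*r + 4.6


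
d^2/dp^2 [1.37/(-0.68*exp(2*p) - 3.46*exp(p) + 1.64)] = (-1.37*(1.36*exp(p) + 3.46)*(2.72*exp(p) + 6.92)*exp(p) + (3.7264*exp(p) + 4.7402)*(0.68*exp(2*p) + 3.46*exp(p) - 1.64))*exp(p)/(0.68*exp(2*p) + 3.46*exp(p) - 1.64)^3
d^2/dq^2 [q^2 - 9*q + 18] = 2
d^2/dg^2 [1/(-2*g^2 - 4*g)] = (g*(g + 2) - 4*(g + 1)^2)/(g^3*(g + 2)^3)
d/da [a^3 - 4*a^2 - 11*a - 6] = 3*a^2 - 8*a - 11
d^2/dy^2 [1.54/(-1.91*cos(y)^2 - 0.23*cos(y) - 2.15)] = (22.472296*(1 - cos(y)^2)^2 + 2.029566*cos(y)^3 - 13.978426*cos(y)^2 - 4.820662*cos(y) - 9.987208)/(1.91*cos(y)^2 + 0.23*cos(y) + 2.15)^3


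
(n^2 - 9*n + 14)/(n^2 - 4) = (n - 7)/(n + 2)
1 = 1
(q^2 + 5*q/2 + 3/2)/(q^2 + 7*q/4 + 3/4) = 2*(2*q + 3)/(4*q + 3)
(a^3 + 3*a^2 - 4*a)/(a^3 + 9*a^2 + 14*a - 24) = a/(a + 6)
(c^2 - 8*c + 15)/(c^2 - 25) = (c - 3)/(c + 5)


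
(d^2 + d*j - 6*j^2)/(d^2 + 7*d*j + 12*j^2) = (d - 2*j)/(d + 4*j)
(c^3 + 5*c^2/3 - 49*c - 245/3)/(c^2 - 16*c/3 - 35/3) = c + 7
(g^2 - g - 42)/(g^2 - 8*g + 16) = (g^2 - g - 42)/(g^2 - 8*g + 16)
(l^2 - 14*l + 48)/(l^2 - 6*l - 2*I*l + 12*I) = (l - 8)/(l - 2*I)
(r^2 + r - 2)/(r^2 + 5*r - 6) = (r + 2)/(r + 6)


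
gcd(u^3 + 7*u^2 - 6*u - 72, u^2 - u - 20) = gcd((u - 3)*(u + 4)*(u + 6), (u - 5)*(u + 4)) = u + 4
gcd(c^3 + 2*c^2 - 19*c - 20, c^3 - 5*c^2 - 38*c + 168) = c - 4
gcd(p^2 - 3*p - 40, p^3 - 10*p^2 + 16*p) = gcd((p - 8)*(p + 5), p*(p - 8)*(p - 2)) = p - 8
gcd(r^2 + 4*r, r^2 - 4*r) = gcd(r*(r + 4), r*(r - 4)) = r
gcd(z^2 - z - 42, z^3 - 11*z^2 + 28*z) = z - 7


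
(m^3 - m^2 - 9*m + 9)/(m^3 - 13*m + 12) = (m + 3)/(m + 4)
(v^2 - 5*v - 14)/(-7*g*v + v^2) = (-v^2 + 5*v + 14)/(v*(7*g - v))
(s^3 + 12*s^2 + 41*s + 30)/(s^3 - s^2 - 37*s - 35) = (s + 6)/(s - 7)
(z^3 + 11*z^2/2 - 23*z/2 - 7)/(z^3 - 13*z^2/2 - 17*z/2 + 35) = (2*z^2 + 15*z + 7)/(2*z^2 - 9*z - 35)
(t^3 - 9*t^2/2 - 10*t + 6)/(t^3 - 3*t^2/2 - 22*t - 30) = (2*t - 1)/(2*t + 5)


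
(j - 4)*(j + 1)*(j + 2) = j^3 - j^2 - 10*j - 8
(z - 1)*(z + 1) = z^2 - 1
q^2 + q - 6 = (q - 2)*(q + 3)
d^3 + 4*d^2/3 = d^2*(d + 4/3)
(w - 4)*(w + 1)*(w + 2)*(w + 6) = w^4 + 5*w^3 - 16*w^2 - 68*w - 48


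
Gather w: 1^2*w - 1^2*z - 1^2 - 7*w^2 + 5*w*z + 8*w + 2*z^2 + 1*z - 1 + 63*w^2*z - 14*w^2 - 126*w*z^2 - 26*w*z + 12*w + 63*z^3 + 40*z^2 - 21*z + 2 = w^2*(63*z - 21) + w*(-126*z^2 - 21*z + 21) + 63*z^3 + 42*z^2 - 21*z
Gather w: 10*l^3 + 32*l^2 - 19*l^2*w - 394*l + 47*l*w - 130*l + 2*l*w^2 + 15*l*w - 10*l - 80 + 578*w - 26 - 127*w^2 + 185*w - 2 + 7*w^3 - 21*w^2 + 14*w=10*l^3 + 32*l^2 - 534*l + 7*w^3 + w^2*(2*l - 148) + w*(-19*l^2 + 62*l + 777) - 108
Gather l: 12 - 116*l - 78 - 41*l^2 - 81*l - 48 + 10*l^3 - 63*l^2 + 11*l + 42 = 10*l^3 - 104*l^2 - 186*l - 72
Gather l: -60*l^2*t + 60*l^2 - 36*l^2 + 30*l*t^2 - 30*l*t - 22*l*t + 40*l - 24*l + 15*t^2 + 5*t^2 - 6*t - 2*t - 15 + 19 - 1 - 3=l^2*(24 - 60*t) + l*(30*t^2 - 52*t + 16) + 20*t^2 - 8*t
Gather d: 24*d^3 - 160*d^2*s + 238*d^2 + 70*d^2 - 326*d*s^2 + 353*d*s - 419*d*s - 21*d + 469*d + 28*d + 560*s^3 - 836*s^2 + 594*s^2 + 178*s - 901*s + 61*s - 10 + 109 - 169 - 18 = 24*d^3 + d^2*(308 - 160*s) + d*(-326*s^2 - 66*s + 476) + 560*s^3 - 242*s^2 - 662*s - 88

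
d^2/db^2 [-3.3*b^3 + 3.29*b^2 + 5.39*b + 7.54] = 6.58 - 19.8*b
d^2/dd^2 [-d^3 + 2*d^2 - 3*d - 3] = 4 - 6*d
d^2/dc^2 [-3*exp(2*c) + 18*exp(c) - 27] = (18 - 12*exp(c))*exp(c)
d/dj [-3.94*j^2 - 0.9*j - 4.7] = -7.88*j - 0.9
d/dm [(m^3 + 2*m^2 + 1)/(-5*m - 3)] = (-10*m^3 - 19*m^2 - 12*m + 5)/(25*m^2 + 30*m + 9)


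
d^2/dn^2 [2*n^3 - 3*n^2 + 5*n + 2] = 12*n - 6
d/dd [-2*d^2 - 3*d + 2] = -4*d - 3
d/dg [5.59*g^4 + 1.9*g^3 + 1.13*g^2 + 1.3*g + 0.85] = 22.36*g^3 + 5.7*g^2 + 2.26*g + 1.3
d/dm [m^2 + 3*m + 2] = 2*m + 3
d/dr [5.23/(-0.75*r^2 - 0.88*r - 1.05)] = (7.845*r + 4.6024)/(0.75*r^2 + 0.88*r + 1.05)^2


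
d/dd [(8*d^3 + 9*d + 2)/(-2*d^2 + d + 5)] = (-16*d^4 + 16*d^3 + 138*d^2 + 8*d + 43)/(4*d^4 - 4*d^3 - 19*d^2 + 10*d + 25)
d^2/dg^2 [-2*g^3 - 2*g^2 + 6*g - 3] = -12*g - 4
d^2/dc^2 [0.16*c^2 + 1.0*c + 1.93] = 0.320000000000000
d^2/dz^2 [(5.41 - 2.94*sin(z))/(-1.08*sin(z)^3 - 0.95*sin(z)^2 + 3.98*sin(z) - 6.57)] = (-13.716864*sin(z)^7 + 47.742696*sin(z)^6 + 28.430022*sin(z)^5 + 175.475056*sin(z)^4 - 354.979602*sin(z)^3 - 266.348234*sin(z)^2 + 257.513496*sin(z) + 49.89367)/(1.259712*sin(z)^9 + 3.32424*sin(z)^8 - 11.002716*sin(z)^7 - 0.653760999999996*sin(z)^6 + 80.991966*sin(z)^5 - 106.509513*sin(z)^4 - 72.237536*sin(z)^3 + 435.234249*sin(z)^2 - 515.388906*sin(z) + 283.593393)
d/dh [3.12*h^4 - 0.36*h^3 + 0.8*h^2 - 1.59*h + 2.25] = 12.48*h^3 - 1.08*h^2 + 1.6*h - 1.59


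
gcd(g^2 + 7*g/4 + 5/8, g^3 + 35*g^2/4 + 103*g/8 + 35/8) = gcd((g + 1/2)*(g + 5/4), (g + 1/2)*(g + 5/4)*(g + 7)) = g^2 + 7*g/4 + 5/8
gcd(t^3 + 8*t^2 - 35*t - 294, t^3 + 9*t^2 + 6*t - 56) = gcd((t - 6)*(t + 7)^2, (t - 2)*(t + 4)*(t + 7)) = t + 7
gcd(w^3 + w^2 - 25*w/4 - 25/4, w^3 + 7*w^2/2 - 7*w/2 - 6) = w + 1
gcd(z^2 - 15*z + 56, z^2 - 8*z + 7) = z - 7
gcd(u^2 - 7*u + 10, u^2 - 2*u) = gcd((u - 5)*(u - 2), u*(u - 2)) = u - 2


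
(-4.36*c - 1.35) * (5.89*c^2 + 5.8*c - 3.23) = -25.6804*c^3 - 33.2395*c^2 + 6.2528*c + 4.3605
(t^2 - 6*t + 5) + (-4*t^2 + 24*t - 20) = -3*t^2 + 18*t - 15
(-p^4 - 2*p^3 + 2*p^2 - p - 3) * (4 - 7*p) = 7*p^5 + 10*p^4 - 22*p^3 + 15*p^2 + 17*p - 12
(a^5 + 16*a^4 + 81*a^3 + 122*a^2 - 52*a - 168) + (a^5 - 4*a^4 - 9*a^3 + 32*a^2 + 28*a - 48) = 2*a^5 + 12*a^4 + 72*a^3 + 154*a^2 - 24*a - 216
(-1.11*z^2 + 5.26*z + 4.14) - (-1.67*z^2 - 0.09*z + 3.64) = 0.56*z^2 + 5.35*z + 0.5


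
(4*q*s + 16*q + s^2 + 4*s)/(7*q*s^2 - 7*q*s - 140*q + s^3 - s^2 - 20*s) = (4*q + s)/(7*q*s - 35*q + s^2 - 5*s)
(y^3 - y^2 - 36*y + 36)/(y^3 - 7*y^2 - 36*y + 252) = (y - 1)/(y - 7)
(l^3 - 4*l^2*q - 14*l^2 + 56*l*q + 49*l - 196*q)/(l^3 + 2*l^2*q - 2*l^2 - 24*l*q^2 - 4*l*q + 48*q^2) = (l^2 - 14*l + 49)/(l^2 + 6*l*q - 2*l - 12*q)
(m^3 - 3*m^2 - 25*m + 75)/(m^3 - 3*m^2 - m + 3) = (m^2 - 25)/(m^2 - 1)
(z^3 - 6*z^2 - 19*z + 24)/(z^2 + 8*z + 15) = (z^2 - 9*z + 8)/(z + 5)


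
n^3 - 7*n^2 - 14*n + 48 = (n - 8)*(n - 2)*(n + 3)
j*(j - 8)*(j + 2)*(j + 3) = j^4 - 3*j^3 - 34*j^2 - 48*j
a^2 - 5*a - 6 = (a - 6)*(a + 1)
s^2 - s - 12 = (s - 4)*(s + 3)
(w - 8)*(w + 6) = w^2 - 2*w - 48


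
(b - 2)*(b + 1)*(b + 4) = b^3 + 3*b^2 - 6*b - 8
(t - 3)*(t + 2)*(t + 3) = t^3 + 2*t^2 - 9*t - 18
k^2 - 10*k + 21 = (k - 7)*(k - 3)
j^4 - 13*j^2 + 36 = (j - 3)*(j - 2)*(j + 2)*(j + 3)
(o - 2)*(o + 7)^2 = o^3 + 12*o^2 + 21*o - 98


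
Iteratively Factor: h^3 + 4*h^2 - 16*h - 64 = (h - 4)*(h^2 + 8*h + 16) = (h - 4)*(h + 4)*(h + 4)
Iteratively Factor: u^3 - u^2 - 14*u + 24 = (u - 3)*(u^2 + 2*u - 8) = (u - 3)*(u + 4)*(u - 2)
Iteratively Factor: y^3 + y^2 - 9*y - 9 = (y + 3)*(y^2 - 2*y - 3) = (y + 1)*(y + 3)*(y - 3)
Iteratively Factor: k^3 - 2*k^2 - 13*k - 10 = (k - 5)*(k^2 + 3*k + 2) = (k - 5)*(k + 2)*(k + 1)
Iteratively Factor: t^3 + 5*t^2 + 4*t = (t + 1)*(t^2 + 4*t) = (t + 1)*(t + 4)*(t)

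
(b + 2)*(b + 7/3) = b^2 + 13*b/3 + 14/3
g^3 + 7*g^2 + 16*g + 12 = (g + 2)^2*(g + 3)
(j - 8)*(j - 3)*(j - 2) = j^3 - 13*j^2 + 46*j - 48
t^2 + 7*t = t*(t + 7)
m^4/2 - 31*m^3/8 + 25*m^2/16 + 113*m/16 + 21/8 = (m/2 + 1/4)*(m - 7)*(m - 2)*(m + 3/4)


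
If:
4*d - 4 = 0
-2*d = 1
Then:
No Solution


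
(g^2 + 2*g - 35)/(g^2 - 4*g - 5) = (g + 7)/(g + 1)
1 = 1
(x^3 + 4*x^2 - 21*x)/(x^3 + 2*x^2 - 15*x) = (x + 7)/(x + 5)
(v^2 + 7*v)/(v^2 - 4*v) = (v + 7)/(v - 4)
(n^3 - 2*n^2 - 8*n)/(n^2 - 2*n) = (n^2 - 2*n - 8)/(n - 2)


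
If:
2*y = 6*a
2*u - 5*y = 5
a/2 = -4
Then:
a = -8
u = -115/2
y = -24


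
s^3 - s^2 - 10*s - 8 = (s - 4)*(s + 1)*(s + 2)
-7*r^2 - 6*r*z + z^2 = (-7*r + z)*(r + z)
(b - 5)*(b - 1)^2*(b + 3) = b^4 - 4*b^3 - 10*b^2 + 28*b - 15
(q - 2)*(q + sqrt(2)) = q^2 - 2*q + sqrt(2)*q - 2*sqrt(2)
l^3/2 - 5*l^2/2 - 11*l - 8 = (l/2 + 1)*(l - 8)*(l + 1)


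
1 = 1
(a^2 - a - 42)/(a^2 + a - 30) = (a - 7)/(a - 5)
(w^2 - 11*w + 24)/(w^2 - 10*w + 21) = (w - 8)/(w - 7)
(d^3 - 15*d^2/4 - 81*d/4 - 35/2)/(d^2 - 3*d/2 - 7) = (4*d^2 - 23*d - 35)/(2*(2*d - 7))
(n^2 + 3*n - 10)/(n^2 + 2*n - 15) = (n - 2)/(n - 3)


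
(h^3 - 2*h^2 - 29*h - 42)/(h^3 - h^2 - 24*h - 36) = (h - 7)/(h - 6)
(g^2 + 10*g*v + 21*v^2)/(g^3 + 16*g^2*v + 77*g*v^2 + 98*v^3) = (g + 3*v)/(g^2 + 9*g*v + 14*v^2)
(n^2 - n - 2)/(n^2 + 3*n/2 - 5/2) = 2*(n^2 - n - 2)/(2*n^2 + 3*n - 5)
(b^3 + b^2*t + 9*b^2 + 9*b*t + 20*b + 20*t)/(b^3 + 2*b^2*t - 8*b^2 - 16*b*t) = (b^3 + b^2*t + 9*b^2 + 9*b*t + 20*b + 20*t)/(b*(b^2 + 2*b*t - 8*b - 16*t))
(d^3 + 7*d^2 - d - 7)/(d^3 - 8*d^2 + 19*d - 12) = (d^2 + 8*d + 7)/(d^2 - 7*d + 12)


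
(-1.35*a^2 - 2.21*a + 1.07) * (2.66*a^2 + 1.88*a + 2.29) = -3.591*a^4 - 8.4166*a^3 - 4.4001*a^2 - 3.0493*a + 2.4503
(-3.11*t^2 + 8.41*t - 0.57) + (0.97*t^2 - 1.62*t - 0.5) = -2.14*t^2 + 6.79*t - 1.07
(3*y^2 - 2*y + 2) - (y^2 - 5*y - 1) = 2*y^2 + 3*y + 3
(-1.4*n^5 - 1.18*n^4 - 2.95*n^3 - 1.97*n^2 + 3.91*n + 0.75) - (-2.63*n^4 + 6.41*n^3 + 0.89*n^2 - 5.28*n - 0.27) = -1.4*n^5 + 1.45*n^4 - 9.36*n^3 - 2.86*n^2 + 9.19*n + 1.02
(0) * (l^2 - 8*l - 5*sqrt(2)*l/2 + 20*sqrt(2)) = 0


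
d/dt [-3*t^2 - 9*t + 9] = -6*t - 9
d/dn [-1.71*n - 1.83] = -1.71000000000000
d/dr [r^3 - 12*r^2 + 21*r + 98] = 3*r^2 - 24*r + 21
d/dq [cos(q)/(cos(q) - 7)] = 7*sin(q)/(cos(q) - 7)^2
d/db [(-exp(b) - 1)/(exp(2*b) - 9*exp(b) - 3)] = ((exp(b) + 1)*(2*exp(b) - 9) - exp(2*b) + 9*exp(b) + 3)*exp(b)/(-exp(2*b) + 9*exp(b) + 3)^2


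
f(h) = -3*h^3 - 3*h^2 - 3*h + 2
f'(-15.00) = -1938.00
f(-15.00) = 9497.00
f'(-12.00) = -1227.00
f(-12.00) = 4790.00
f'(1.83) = -44.12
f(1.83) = -31.92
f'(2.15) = -57.50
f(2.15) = -48.13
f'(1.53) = -33.25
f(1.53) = -20.36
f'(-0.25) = -2.06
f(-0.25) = 2.61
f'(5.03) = -260.89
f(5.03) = -470.78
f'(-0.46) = -2.14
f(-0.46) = 3.04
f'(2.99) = -101.40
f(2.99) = -113.98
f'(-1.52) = -14.67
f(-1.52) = 10.16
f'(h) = -9*h^2 - 6*h - 3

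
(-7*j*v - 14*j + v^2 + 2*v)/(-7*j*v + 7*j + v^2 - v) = (v + 2)/(v - 1)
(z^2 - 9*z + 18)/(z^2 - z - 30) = (z - 3)/(z + 5)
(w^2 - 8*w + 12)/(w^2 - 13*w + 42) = (w - 2)/(w - 7)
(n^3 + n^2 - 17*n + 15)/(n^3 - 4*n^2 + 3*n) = (n + 5)/n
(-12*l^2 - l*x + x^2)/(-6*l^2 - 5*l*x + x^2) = (12*l^2 + l*x - x^2)/(6*l^2 + 5*l*x - x^2)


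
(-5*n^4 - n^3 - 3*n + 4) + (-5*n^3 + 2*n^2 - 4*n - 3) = -5*n^4 - 6*n^3 + 2*n^2 - 7*n + 1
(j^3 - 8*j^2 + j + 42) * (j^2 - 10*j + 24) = j^5 - 18*j^4 + 105*j^3 - 160*j^2 - 396*j + 1008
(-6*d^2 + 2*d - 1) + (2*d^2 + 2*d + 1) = -4*d^2 + 4*d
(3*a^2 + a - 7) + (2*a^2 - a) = 5*a^2 - 7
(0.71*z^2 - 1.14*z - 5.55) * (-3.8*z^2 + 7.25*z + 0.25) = -2.698*z^4 + 9.4795*z^3 + 13.0025*z^2 - 40.5225*z - 1.3875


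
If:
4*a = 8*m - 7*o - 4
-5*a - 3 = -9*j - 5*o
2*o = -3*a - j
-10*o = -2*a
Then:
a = -15/173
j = 51/173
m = 611/1384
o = -3/173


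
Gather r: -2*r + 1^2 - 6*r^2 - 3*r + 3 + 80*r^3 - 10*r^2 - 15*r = 80*r^3 - 16*r^2 - 20*r + 4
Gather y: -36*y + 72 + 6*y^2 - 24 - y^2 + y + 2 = 5*y^2 - 35*y + 50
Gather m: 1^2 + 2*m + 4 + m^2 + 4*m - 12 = m^2 + 6*m - 7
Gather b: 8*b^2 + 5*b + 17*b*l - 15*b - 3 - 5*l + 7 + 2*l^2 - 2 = 8*b^2 + b*(17*l - 10) + 2*l^2 - 5*l + 2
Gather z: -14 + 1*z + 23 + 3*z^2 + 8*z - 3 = 3*z^2 + 9*z + 6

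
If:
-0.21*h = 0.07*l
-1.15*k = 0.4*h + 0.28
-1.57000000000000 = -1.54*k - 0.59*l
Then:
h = -0.84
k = 0.05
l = 2.53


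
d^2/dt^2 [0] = 0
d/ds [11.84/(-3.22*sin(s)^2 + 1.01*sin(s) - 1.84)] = (76.2496*sin(s) - 11.9584)*cos(s)/(3.22*sin(s)^2 - 1.01*sin(s) + 1.84)^2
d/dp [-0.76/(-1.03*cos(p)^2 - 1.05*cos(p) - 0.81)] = (1.5656*cos(p) + 0.798)*sin(p)/(1.03*cos(p)^2 + 1.05*cos(p) + 0.81)^2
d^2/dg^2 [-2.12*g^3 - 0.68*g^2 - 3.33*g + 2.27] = -12.72*g - 1.36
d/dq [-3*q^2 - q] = -6*q - 1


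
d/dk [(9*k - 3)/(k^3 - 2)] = 9*(-2*k^3 + k^2 - 2)/(k^6 - 4*k^3 + 4)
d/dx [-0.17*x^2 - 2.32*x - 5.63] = -0.34*x - 2.32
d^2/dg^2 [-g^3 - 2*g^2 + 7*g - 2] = -6*g - 4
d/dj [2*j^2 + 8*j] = 4*j + 8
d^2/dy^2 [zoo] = 0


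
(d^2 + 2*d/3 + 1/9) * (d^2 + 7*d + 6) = d^4 + 23*d^3/3 + 97*d^2/9 + 43*d/9 + 2/3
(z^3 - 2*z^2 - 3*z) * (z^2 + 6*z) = z^5 + 4*z^4 - 15*z^3 - 18*z^2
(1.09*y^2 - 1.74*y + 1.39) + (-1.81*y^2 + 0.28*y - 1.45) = -0.72*y^2 - 1.46*y - 0.0600000000000001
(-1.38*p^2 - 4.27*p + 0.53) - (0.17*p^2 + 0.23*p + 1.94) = -1.55*p^2 - 4.5*p - 1.41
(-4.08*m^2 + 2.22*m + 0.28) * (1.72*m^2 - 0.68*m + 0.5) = -7.0176*m^4 + 6.5928*m^3 - 3.068*m^2 + 0.9196*m + 0.14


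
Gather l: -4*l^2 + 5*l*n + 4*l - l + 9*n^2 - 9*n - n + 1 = -4*l^2 + l*(5*n + 3) + 9*n^2 - 10*n + 1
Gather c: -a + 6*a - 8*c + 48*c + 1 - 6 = 5*a + 40*c - 5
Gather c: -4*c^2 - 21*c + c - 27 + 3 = -4*c^2 - 20*c - 24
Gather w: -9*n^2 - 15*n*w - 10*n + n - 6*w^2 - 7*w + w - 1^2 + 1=-9*n^2 - 9*n - 6*w^2 + w*(-15*n - 6)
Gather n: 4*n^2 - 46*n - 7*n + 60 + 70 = 4*n^2 - 53*n + 130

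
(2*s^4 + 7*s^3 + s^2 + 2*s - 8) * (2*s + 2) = 4*s^5 + 18*s^4 + 16*s^3 + 6*s^2 - 12*s - 16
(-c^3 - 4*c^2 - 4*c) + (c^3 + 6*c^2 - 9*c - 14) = 2*c^2 - 13*c - 14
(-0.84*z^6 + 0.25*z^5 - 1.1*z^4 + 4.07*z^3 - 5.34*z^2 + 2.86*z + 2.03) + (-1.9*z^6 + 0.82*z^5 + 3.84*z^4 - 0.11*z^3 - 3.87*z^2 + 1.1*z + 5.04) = -2.74*z^6 + 1.07*z^5 + 2.74*z^4 + 3.96*z^3 - 9.21*z^2 + 3.96*z + 7.07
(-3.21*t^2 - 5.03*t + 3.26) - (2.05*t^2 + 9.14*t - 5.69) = -5.26*t^2 - 14.17*t + 8.95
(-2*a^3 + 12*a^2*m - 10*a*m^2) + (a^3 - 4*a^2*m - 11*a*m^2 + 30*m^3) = -a^3 + 8*a^2*m - 21*a*m^2 + 30*m^3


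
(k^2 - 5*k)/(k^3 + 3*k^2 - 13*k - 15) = k*(k - 5)/(k^3 + 3*k^2 - 13*k - 15)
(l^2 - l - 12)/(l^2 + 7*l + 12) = (l - 4)/(l + 4)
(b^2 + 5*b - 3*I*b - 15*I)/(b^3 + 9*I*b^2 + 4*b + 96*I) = (b + 5)/(b^2 + 12*I*b - 32)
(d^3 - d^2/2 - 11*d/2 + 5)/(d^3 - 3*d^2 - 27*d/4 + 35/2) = 2*(d - 1)/(2*d - 7)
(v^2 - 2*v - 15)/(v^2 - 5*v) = (v + 3)/v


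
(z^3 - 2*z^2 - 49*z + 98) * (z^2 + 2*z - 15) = z^5 - 68*z^3 + 30*z^2 + 931*z - 1470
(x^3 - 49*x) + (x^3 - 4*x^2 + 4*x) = 2*x^3 - 4*x^2 - 45*x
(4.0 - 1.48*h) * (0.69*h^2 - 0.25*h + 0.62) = -1.0212*h^3 + 3.13*h^2 - 1.9176*h + 2.48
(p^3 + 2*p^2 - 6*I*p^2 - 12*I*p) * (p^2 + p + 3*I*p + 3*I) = p^5 + 3*p^4 - 3*I*p^4 + 20*p^3 - 9*I*p^3 + 54*p^2 - 6*I*p^2 + 36*p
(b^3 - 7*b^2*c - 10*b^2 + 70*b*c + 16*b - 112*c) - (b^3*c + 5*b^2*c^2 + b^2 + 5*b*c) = -b^3*c + b^3 - 5*b^2*c^2 - 7*b^2*c - 11*b^2 + 65*b*c + 16*b - 112*c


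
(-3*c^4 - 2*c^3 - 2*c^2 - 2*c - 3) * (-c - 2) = 3*c^5 + 8*c^4 + 6*c^3 + 6*c^2 + 7*c + 6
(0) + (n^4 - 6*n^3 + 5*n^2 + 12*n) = n^4 - 6*n^3 + 5*n^2 + 12*n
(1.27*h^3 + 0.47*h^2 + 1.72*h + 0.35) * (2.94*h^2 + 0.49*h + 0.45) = 3.7338*h^5 + 2.0041*h^4 + 5.8586*h^3 + 2.0833*h^2 + 0.9455*h + 0.1575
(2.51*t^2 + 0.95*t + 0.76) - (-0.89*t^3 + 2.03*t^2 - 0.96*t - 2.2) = 0.89*t^3 + 0.48*t^2 + 1.91*t + 2.96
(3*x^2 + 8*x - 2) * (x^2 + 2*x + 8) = 3*x^4 + 14*x^3 + 38*x^2 + 60*x - 16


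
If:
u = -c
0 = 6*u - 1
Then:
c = -1/6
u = 1/6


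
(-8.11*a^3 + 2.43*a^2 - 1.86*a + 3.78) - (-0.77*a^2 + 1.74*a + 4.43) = -8.11*a^3 + 3.2*a^2 - 3.6*a - 0.65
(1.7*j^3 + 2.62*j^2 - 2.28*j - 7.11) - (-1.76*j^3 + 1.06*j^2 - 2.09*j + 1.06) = 3.46*j^3 + 1.56*j^2 - 0.19*j - 8.17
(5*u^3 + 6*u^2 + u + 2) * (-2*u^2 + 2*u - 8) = -10*u^5 - 2*u^4 - 30*u^3 - 50*u^2 - 4*u - 16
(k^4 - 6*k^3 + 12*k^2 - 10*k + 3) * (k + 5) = k^5 - k^4 - 18*k^3 + 50*k^2 - 47*k + 15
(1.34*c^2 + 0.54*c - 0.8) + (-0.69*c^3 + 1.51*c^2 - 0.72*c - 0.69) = -0.69*c^3 + 2.85*c^2 - 0.18*c - 1.49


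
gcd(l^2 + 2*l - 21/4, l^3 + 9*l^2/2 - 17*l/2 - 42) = l + 7/2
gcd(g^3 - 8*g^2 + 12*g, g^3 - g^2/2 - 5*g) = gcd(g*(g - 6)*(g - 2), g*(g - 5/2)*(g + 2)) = g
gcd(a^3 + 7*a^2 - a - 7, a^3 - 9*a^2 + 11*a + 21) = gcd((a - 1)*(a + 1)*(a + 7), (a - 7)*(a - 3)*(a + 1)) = a + 1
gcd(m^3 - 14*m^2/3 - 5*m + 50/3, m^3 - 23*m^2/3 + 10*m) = m - 5/3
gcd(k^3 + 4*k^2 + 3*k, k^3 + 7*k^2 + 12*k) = k^2 + 3*k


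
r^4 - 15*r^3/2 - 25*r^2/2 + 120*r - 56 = (r - 7)*(r - 4)*(r - 1/2)*(r + 4)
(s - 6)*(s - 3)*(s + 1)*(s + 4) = s^4 - 4*s^3 - 23*s^2 + 54*s + 72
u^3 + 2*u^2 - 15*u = u*(u - 3)*(u + 5)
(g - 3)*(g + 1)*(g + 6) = g^3 + 4*g^2 - 15*g - 18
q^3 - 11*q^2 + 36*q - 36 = (q - 6)*(q - 3)*(q - 2)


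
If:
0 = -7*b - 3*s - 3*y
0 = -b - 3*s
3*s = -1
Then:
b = 1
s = -1/3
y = -2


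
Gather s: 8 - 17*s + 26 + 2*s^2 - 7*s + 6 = 2*s^2 - 24*s + 40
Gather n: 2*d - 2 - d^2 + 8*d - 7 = -d^2 + 10*d - 9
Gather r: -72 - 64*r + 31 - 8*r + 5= -72*r - 36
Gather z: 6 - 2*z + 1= 7 - 2*z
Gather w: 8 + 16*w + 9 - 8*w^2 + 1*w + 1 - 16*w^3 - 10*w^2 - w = -16*w^3 - 18*w^2 + 16*w + 18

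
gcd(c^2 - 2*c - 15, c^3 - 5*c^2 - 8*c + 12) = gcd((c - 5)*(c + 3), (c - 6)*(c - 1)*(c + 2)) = 1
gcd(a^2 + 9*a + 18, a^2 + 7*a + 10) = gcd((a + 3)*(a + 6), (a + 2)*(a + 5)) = 1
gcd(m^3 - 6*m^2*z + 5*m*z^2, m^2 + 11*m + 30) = 1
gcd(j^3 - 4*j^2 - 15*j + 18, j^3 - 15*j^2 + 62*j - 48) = j^2 - 7*j + 6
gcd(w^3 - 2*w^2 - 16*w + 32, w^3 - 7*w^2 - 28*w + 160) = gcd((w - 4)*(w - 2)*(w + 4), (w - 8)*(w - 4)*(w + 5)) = w - 4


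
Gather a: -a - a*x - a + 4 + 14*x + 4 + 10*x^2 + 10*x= a*(-x - 2) + 10*x^2 + 24*x + 8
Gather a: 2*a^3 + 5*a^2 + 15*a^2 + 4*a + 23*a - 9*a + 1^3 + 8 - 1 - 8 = 2*a^3 + 20*a^2 + 18*a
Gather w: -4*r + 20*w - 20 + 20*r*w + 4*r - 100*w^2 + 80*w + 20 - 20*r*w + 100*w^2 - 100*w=0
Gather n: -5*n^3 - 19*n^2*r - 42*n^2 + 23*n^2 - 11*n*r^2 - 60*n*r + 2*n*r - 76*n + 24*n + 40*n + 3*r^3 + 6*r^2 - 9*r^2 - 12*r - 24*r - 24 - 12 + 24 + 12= -5*n^3 + n^2*(-19*r - 19) + n*(-11*r^2 - 58*r - 12) + 3*r^3 - 3*r^2 - 36*r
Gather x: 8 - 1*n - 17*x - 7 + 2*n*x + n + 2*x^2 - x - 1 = 2*x^2 + x*(2*n - 18)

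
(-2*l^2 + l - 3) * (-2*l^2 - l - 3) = 4*l^4 + 11*l^2 + 9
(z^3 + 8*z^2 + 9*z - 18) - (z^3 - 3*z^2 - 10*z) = 11*z^2 + 19*z - 18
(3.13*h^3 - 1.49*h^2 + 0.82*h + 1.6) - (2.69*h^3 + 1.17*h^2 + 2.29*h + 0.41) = 0.44*h^3 - 2.66*h^2 - 1.47*h + 1.19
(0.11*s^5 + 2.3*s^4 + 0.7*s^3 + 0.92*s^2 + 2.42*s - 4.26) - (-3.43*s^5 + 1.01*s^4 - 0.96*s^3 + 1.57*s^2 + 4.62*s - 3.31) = 3.54*s^5 + 1.29*s^4 + 1.66*s^3 - 0.65*s^2 - 2.2*s - 0.95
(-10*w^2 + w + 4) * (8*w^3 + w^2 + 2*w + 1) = -80*w^5 - 2*w^4 + 13*w^3 - 4*w^2 + 9*w + 4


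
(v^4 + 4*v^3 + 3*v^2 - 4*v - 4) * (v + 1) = v^5 + 5*v^4 + 7*v^3 - v^2 - 8*v - 4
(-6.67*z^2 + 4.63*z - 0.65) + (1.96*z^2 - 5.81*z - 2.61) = -4.71*z^2 - 1.18*z - 3.26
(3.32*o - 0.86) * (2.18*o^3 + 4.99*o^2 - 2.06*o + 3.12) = 7.2376*o^4 + 14.692*o^3 - 11.1306*o^2 + 12.13*o - 2.6832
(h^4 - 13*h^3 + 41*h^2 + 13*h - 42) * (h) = h^5 - 13*h^4 + 41*h^3 + 13*h^2 - 42*h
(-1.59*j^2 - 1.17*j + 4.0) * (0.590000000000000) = -0.9381*j^2 - 0.6903*j + 2.36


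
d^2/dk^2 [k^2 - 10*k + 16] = 2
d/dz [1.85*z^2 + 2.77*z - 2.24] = 3.7*z + 2.77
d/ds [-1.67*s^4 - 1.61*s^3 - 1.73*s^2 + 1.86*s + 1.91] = -6.68*s^3 - 4.83*s^2 - 3.46*s + 1.86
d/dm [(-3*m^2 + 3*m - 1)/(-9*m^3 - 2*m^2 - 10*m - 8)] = (-27*m^4 + 54*m^3 + 9*m^2 + 44*m - 34)/(81*m^6 + 36*m^5 + 184*m^4 + 184*m^3 + 132*m^2 + 160*m + 64)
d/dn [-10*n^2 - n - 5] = -20*n - 1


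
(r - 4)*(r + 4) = r^2 - 16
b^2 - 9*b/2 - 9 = (b - 6)*(b + 3/2)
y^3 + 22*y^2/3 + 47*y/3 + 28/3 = (y + 1)*(y + 7/3)*(y + 4)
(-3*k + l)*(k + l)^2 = -3*k^3 - 5*k^2*l - k*l^2 + l^3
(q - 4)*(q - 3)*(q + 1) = q^3 - 6*q^2 + 5*q + 12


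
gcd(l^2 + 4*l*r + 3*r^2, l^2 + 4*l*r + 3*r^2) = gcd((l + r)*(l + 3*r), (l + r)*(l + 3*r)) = l^2 + 4*l*r + 3*r^2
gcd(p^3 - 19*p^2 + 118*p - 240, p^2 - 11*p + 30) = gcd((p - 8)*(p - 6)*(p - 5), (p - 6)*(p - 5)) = p^2 - 11*p + 30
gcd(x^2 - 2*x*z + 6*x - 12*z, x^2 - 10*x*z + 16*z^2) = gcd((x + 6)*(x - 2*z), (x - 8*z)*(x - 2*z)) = x - 2*z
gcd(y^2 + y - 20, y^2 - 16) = y - 4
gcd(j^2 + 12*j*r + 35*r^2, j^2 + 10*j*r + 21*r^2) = j + 7*r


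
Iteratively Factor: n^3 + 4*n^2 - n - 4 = (n + 1)*(n^2 + 3*n - 4) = (n + 1)*(n + 4)*(n - 1)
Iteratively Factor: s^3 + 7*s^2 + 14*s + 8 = (s + 4)*(s^2 + 3*s + 2) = (s + 1)*(s + 4)*(s + 2)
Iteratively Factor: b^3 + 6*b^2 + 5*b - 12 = (b - 1)*(b^2 + 7*b + 12) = (b - 1)*(b + 4)*(b + 3)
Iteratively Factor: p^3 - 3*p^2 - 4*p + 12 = (p + 2)*(p^2 - 5*p + 6) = (p - 2)*(p + 2)*(p - 3)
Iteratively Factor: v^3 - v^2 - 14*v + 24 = (v - 3)*(v^2 + 2*v - 8) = (v - 3)*(v - 2)*(v + 4)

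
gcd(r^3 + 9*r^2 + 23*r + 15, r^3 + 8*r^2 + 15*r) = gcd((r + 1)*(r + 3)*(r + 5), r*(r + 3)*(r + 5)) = r^2 + 8*r + 15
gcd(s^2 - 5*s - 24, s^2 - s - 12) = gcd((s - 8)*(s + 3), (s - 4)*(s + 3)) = s + 3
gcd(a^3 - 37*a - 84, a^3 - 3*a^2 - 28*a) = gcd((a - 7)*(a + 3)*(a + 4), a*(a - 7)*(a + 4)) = a^2 - 3*a - 28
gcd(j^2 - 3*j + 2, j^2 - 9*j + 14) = j - 2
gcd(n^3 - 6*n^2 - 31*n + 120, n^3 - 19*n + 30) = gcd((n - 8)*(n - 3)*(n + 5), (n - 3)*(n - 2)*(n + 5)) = n^2 + 2*n - 15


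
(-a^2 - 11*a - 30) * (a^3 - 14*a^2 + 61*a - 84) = -a^5 + 3*a^4 + 63*a^3 - 167*a^2 - 906*a + 2520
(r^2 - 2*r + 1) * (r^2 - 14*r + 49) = r^4 - 16*r^3 + 78*r^2 - 112*r + 49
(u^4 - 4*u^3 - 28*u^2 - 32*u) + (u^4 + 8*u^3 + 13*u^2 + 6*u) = 2*u^4 + 4*u^3 - 15*u^2 - 26*u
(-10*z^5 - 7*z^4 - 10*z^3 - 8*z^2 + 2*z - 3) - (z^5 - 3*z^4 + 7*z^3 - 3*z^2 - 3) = -11*z^5 - 4*z^4 - 17*z^3 - 5*z^2 + 2*z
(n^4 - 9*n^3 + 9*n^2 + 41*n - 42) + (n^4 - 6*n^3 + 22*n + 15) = 2*n^4 - 15*n^3 + 9*n^2 + 63*n - 27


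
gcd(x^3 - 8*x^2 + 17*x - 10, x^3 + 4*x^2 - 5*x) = x - 1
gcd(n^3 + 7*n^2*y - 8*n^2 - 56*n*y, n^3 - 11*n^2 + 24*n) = n^2 - 8*n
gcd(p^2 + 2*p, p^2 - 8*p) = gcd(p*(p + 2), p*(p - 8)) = p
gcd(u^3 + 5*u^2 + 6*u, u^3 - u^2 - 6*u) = u^2 + 2*u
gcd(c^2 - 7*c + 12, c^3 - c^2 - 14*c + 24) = c - 3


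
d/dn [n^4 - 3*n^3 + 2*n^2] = n*(4*n^2 - 9*n + 4)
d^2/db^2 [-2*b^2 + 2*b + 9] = -4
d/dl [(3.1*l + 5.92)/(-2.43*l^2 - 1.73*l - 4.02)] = (7.533*l^2 + 28.7712*l - 2.2204)/(5.9049*l^4 + 8.4078*l^3 + 22.5301*l^2 + 13.9092*l + 16.1604)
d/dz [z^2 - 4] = 2*z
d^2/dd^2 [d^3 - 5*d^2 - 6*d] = 6*d - 10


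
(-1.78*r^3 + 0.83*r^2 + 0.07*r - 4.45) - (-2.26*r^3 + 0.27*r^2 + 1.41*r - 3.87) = 0.48*r^3 + 0.56*r^2 - 1.34*r - 0.58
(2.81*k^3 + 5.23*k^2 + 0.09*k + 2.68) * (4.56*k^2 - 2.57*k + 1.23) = 12.8136*k^5 + 16.6271*k^4 - 9.5744*k^3 + 18.4224*k^2 - 6.7769*k + 3.2964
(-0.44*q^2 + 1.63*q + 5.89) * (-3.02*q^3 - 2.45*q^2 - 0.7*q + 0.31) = 1.3288*q^5 - 3.8446*q^4 - 21.4733*q^3 - 15.7079*q^2 - 3.6177*q + 1.8259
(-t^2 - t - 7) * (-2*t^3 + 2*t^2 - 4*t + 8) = 2*t^5 + 16*t^3 - 18*t^2 + 20*t - 56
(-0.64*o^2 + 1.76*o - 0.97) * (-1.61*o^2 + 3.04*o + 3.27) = 1.0304*o^4 - 4.7792*o^3 + 4.8193*o^2 + 2.8064*o - 3.1719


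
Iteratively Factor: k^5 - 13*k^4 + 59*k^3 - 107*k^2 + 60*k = (k - 4)*(k^4 - 9*k^3 + 23*k^2 - 15*k) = k*(k - 4)*(k^3 - 9*k^2 + 23*k - 15) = k*(k - 4)*(k - 1)*(k^2 - 8*k + 15) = k*(k - 5)*(k - 4)*(k - 1)*(k - 3)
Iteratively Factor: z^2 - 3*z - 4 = (z + 1)*(z - 4)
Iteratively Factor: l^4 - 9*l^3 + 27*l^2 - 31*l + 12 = (l - 1)*(l^3 - 8*l^2 + 19*l - 12) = (l - 1)^2*(l^2 - 7*l + 12) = (l - 4)*(l - 1)^2*(l - 3)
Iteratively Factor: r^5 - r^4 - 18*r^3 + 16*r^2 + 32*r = (r - 4)*(r^4 + 3*r^3 - 6*r^2 - 8*r) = (r - 4)*(r + 4)*(r^3 - r^2 - 2*r) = (r - 4)*(r - 2)*(r + 4)*(r^2 + r) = (r - 4)*(r - 2)*(r + 1)*(r + 4)*(r)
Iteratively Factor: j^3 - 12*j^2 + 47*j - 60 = (j - 3)*(j^2 - 9*j + 20) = (j - 4)*(j - 3)*(j - 5)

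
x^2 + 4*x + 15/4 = (x + 3/2)*(x + 5/2)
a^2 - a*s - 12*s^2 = (a - 4*s)*(a + 3*s)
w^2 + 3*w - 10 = (w - 2)*(w + 5)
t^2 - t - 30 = (t - 6)*(t + 5)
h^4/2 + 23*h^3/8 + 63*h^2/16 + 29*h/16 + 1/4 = (h/2 + 1/2)*(h + 1/4)*(h + 1/2)*(h + 4)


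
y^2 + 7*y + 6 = (y + 1)*(y + 6)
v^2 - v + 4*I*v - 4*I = (v - 1)*(v + 4*I)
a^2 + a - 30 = (a - 5)*(a + 6)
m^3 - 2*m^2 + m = m*(m - 1)^2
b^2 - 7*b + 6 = (b - 6)*(b - 1)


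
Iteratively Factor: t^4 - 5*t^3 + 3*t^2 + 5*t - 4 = (t + 1)*(t^3 - 6*t^2 + 9*t - 4) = (t - 1)*(t + 1)*(t^2 - 5*t + 4) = (t - 1)^2*(t + 1)*(t - 4)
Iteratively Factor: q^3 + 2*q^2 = (q)*(q^2 + 2*q) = q*(q + 2)*(q)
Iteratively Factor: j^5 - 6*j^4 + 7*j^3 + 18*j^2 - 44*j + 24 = (j - 3)*(j^4 - 3*j^3 - 2*j^2 + 12*j - 8) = (j - 3)*(j - 2)*(j^3 - j^2 - 4*j + 4) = (j - 3)*(j - 2)*(j - 1)*(j^2 - 4) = (j - 3)*(j - 2)^2*(j - 1)*(j + 2)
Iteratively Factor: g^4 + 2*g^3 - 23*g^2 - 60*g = (g + 3)*(g^3 - g^2 - 20*g) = g*(g + 3)*(g^2 - g - 20) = g*(g + 3)*(g + 4)*(g - 5)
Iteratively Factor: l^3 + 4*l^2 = (l)*(l^2 + 4*l) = l^2*(l + 4)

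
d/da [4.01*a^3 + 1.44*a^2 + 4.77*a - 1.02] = 12.03*a^2 + 2.88*a + 4.77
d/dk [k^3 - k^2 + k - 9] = 3*k^2 - 2*k + 1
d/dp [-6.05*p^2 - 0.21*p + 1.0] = -12.1*p - 0.21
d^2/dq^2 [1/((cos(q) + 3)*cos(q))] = (-(1 - cos(2*q))^2 + 45*cos(q)/4 - 11*cos(2*q)/2 - 9*cos(3*q)/4 + 33/2)/((cos(q) + 3)^3*cos(q)^3)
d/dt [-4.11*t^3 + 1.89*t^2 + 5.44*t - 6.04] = -12.33*t^2 + 3.78*t + 5.44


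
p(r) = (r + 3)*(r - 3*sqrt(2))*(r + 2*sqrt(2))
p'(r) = (r + 3)*(r - 3*sqrt(2)) + (r + 3)*(r + 2*sqrt(2)) + (r - 3*sqrt(2))*(r + 2*sqrt(2)) = 3*r^2 - 2*sqrt(2)*r + 6*r - 12 - 3*sqrt(2)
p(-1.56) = -10.60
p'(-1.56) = -13.89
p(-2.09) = -4.26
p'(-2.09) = -9.77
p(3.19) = -39.22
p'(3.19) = 24.40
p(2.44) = -51.66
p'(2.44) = 9.36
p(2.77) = -47.57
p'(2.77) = 15.56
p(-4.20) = -13.90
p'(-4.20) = 23.36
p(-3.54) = -2.99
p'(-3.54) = 10.12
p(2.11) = -53.82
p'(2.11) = 3.81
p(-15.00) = -2810.56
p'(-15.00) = 611.18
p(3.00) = -43.46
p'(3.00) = 20.27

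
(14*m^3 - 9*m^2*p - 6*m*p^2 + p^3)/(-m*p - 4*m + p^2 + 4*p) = (-14*m^2 - 5*m*p + p^2)/(p + 4)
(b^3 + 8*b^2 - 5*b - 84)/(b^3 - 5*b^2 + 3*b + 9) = (b^2 + 11*b + 28)/(b^2 - 2*b - 3)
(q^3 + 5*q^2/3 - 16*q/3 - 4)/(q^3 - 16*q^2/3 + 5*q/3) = (3*q^3 + 5*q^2 - 16*q - 12)/(q*(3*q^2 - 16*q + 5))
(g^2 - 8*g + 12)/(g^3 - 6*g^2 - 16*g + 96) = (g - 2)/(g^2 - 16)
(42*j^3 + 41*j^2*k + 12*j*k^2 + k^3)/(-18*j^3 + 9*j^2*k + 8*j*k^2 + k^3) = (-14*j^2 - 9*j*k - k^2)/(6*j^2 - 5*j*k - k^2)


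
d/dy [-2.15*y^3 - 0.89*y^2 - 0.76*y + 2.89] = -6.45*y^2 - 1.78*y - 0.76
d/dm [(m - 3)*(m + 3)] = 2*m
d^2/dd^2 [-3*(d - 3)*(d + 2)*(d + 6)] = -18*d - 30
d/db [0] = 0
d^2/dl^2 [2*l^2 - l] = 4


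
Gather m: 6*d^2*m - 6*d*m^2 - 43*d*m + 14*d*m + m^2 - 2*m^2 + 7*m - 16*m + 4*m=m^2*(-6*d - 1) + m*(6*d^2 - 29*d - 5)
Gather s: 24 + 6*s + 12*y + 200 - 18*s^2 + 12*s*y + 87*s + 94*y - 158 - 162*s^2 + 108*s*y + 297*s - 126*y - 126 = -180*s^2 + s*(120*y + 390) - 20*y - 60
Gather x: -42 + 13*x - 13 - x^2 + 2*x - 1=-x^2 + 15*x - 56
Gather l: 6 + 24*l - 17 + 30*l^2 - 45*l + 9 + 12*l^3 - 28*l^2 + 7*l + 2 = 12*l^3 + 2*l^2 - 14*l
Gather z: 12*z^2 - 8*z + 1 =12*z^2 - 8*z + 1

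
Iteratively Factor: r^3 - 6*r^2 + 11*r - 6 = (r - 2)*(r^2 - 4*r + 3) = (r - 2)*(r - 1)*(r - 3)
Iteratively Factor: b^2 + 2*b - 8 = (b + 4)*(b - 2)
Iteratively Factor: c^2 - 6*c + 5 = (c - 1)*(c - 5)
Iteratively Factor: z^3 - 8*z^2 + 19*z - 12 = (z - 4)*(z^2 - 4*z + 3) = (z - 4)*(z - 1)*(z - 3)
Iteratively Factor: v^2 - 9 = (v + 3)*(v - 3)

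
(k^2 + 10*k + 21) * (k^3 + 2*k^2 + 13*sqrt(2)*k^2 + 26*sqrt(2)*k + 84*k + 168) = k^5 + 12*k^4 + 13*sqrt(2)*k^4 + 125*k^3 + 156*sqrt(2)*k^3 + 533*sqrt(2)*k^2 + 1050*k^2 + 546*sqrt(2)*k + 3444*k + 3528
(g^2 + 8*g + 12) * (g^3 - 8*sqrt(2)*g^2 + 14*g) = g^5 - 8*sqrt(2)*g^4 + 8*g^4 - 64*sqrt(2)*g^3 + 26*g^3 - 96*sqrt(2)*g^2 + 112*g^2 + 168*g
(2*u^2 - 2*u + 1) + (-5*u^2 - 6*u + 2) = -3*u^2 - 8*u + 3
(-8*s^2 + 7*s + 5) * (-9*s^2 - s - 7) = 72*s^4 - 55*s^3 + 4*s^2 - 54*s - 35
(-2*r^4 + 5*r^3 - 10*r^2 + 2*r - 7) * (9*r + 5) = -18*r^5 + 35*r^4 - 65*r^3 - 32*r^2 - 53*r - 35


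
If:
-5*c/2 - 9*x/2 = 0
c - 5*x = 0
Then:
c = 0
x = 0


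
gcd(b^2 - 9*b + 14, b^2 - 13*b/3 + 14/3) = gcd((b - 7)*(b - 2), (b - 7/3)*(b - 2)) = b - 2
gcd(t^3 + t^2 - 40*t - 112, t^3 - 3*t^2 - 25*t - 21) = t - 7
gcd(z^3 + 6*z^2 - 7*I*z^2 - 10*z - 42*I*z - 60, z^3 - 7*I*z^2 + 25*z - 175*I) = z - 5*I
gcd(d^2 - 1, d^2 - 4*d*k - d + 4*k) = d - 1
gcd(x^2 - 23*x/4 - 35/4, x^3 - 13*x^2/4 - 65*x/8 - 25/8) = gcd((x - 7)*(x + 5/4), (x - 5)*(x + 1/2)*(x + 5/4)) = x + 5/4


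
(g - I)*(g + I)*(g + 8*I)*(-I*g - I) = -I*g^4 + 8*g^3 - I*g^3 + 8*g^2 - I*g^2 + 8*g - I*g + 8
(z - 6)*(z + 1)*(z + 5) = z^3 - 31*z - 30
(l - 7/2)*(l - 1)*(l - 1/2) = l^3 - 5*l^2 + 23*l/4 - 7/4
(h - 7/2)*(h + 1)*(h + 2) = h^3 - h^2/2 - 17*h/2 - 7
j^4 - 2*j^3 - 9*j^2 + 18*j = j*(j - 3)*(j - 2)*(j + 3)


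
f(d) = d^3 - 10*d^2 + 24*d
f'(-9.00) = 447.00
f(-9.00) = -1755.00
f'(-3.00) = 111.00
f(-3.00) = -189.00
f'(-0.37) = 31.81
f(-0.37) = -10.30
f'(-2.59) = 95.92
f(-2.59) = -146.61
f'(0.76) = 10.53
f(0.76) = 12.90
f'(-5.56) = 227.94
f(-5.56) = -614.46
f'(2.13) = -4.99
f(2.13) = 15.41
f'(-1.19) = 52.05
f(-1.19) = -44.41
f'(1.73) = -1.62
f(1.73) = 16.77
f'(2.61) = -7.76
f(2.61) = 12.30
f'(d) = 3*d^2 - 20*d + 24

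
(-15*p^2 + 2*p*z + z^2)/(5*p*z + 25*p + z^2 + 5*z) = (-3*p + z)/(z + 5)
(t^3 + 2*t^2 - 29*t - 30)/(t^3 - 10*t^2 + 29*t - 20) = (t^2 + 7*t + 6)/(t^2 - 5*t + 4)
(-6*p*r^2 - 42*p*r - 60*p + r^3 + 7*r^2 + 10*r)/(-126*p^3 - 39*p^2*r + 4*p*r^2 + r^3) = (r^2 + 7*r + 10)/(21*p^2 + 10*p*r + r^2)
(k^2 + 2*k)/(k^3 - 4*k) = 1/(k - 2)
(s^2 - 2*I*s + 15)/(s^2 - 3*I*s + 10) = (s + 3*I)/(s + 2*I)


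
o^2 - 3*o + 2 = (o - 2)*(o - 1)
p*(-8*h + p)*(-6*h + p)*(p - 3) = 48*h^2*p^2 - 144*h^2*p - 14*h*p^3 + 42*h*p^2 + p^4 - 3*p^3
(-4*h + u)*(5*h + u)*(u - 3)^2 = -20*h^2*u^2 + 120*h^2*u - 180*h^2 + h*u^3 - 6*h*u^2 + 9*h*u + u^4 - 6*u^3 + 9*u^2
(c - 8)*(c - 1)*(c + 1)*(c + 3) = c^4 - 5*c^3 - 25*c^2 + 5*c + 24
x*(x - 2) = x^2 - 2*x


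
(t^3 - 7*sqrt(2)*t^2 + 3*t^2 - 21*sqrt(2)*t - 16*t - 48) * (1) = t^3 - 7*sqrt(2)*t^2 + 3*t^2 - 21*sqrt(2)*t - 16*t - 48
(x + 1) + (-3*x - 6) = -2*x - 5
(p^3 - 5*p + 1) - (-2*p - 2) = p^3 - 3*p + 3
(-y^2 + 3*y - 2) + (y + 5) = -y^2 + 4*y + 3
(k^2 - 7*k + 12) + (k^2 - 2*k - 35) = 2*k^2 - 9*k - 23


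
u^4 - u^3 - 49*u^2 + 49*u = u*(u - 7)*(u - 1)*(u + 7)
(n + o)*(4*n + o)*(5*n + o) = 20*n^3 + 29*n^2*o + 10*n*o^2 + o^3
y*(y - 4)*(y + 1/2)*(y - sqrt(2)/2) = y^4 - 7*y^3/2 - sqrt(2)*y^3/2 - 2*y^2 + 7*sqrt(2)*y^2/4 + sqrt(2)*y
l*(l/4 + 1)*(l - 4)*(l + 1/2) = l^4/4 + l^3/8 - 4*l^2 - 2*l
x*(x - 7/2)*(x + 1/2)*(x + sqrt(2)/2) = x^4 - 3*x^3 + sqrt(2)*x^3/2 - 3*sqrt(2)*x^2/2 - 7*x^2/4 - 7*sqrt(2)*x/8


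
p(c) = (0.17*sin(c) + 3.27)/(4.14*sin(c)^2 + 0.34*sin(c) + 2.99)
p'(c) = (-8.28*sin(c)*cos(c) - 0.34*cos(c))*(0.17*sin(c) + 3.27)/(4.14*sin(c)^2 + 0.34*sin(c) + 2.99)^2 + 0.17*cos(c)/(4.14*sin(c)^2 + 0.34*sin(c) + 2.99)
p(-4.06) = 0.58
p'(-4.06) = 0.40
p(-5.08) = 0.50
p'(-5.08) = -0.20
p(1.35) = 0.47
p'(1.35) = -0.11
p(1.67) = 0.46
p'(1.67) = 0.05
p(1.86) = 0.48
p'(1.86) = 0.15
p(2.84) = 0.96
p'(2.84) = 0.70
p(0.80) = 0.63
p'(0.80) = -0.49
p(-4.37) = 0.49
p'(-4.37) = 0.18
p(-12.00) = 0.77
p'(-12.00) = -0.68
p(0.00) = 1.09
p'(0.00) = -0.07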